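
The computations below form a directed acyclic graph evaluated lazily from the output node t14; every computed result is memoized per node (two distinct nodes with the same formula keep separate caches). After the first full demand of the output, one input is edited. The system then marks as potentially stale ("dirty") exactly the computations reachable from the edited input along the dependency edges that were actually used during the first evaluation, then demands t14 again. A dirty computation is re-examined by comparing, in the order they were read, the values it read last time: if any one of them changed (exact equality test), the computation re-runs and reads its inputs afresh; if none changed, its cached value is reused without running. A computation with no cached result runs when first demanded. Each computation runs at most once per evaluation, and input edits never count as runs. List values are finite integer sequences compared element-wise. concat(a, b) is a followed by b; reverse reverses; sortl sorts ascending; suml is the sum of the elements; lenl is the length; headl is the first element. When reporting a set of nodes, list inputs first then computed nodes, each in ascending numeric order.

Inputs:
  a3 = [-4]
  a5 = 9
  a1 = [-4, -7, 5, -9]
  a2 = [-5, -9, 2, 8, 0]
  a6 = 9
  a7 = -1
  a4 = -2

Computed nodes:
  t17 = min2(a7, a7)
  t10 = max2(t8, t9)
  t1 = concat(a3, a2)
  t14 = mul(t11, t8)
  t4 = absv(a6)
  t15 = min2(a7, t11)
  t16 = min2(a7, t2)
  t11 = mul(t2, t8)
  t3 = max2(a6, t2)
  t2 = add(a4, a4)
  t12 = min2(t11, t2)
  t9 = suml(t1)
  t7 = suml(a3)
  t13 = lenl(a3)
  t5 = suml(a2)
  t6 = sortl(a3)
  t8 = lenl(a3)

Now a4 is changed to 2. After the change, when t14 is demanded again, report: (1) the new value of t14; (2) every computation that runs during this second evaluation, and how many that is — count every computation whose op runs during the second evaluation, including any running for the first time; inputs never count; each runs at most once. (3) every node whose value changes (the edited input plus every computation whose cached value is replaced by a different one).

First demand of the output computes:
  t2 = add(-2, -2) = -4
  t8 = lenl([-4]) = 1
  t11 = mul(-4, 1) = -4
  t14 = mul(-4, 1) = -4

After the edit, cleaning proceeds:
  t2: a read changed (a4 -2->2; a4 -2->2) — executes, giving 4.
  t11: a read changed (t2 -4->4) — executes, giving 4.
  t14: a read changed (t11 -4->4) — executes, giving 4.

Demanding t14 again yields 4.
3 computations run: t2, t11, t14.
The nodes whose values change: a4, t2, t11, t14.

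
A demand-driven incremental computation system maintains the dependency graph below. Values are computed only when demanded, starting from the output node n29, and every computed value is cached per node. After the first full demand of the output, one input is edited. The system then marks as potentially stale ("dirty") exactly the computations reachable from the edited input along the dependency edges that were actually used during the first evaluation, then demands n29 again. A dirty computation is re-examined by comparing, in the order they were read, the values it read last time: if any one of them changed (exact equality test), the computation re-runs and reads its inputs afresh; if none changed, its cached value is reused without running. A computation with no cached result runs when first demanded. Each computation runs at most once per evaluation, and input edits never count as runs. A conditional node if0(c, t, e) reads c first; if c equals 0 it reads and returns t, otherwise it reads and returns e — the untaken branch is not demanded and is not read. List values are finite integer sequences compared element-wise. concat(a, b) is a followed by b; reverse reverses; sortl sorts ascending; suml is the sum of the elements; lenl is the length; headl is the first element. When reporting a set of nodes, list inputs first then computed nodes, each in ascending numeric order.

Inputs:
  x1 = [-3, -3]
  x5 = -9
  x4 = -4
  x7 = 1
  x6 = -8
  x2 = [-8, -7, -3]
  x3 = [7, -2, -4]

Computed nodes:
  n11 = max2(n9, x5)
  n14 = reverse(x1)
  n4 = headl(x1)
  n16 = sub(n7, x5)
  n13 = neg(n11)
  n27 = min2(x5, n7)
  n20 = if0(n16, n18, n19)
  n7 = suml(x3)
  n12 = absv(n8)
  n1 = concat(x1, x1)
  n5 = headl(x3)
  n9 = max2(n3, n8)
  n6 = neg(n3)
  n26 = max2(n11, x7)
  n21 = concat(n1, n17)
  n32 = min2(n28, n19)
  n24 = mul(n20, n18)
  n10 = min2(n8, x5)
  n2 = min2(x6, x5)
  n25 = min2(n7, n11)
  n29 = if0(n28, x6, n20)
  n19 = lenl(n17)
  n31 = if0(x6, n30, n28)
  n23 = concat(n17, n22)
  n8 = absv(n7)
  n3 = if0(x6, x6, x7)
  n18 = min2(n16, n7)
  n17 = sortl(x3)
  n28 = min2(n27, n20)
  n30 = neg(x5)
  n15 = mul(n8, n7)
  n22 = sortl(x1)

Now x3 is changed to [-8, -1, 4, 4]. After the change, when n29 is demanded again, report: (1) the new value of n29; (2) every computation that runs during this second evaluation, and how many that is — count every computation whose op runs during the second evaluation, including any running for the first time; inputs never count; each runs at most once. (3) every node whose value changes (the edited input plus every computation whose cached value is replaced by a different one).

First evaluation (everything demanded from the output):
  n7 = suml([7, -2, -4]) = 1
  n16 = sub(1, -9) = 10
  n17 = sortl([7, -2, -4]) = [-4, -2, 7]
  n19 = lenl([-4, -2, 7]) = 3
  n20 = if0(n16=10 -> else branch n19) = 3
  n27 = min2(-9, 1) = -9
  n28 = min2(-9, 3) = -9
  n29 = if0(n28=-9 -> else branch n20) = 3

Propagation after the edit:
  n7: runs — x3 [7, -2, -4]->[-8, -1, 4, 4]; result -1.
  n16: runs — n7 1->-1; result 8.
  n17: runs — x3 [7, -2, -4]->[-8, -1, 4, 4]; result [-8, -1, 4, 4].
  n19: runs — n17 [-4, -2, 7]->[-8, -1, 4, 4]; result 4.
  n20: runs — n16 10->8; n19 3->4; result 4.
  n27: runs — n7 1->-1; result -9 (same value as before).
  n28: runs — n20 3->4; result -9 (same value as before).
  n29: runs — n20 3->4; result 4.

New value of n29: 4.
Computations that run: n7, n16, n17, n19, n20, n27, n28, n29 — 8 in total.
Values that change: x3, n7, n16, n17, n19, n20, n29.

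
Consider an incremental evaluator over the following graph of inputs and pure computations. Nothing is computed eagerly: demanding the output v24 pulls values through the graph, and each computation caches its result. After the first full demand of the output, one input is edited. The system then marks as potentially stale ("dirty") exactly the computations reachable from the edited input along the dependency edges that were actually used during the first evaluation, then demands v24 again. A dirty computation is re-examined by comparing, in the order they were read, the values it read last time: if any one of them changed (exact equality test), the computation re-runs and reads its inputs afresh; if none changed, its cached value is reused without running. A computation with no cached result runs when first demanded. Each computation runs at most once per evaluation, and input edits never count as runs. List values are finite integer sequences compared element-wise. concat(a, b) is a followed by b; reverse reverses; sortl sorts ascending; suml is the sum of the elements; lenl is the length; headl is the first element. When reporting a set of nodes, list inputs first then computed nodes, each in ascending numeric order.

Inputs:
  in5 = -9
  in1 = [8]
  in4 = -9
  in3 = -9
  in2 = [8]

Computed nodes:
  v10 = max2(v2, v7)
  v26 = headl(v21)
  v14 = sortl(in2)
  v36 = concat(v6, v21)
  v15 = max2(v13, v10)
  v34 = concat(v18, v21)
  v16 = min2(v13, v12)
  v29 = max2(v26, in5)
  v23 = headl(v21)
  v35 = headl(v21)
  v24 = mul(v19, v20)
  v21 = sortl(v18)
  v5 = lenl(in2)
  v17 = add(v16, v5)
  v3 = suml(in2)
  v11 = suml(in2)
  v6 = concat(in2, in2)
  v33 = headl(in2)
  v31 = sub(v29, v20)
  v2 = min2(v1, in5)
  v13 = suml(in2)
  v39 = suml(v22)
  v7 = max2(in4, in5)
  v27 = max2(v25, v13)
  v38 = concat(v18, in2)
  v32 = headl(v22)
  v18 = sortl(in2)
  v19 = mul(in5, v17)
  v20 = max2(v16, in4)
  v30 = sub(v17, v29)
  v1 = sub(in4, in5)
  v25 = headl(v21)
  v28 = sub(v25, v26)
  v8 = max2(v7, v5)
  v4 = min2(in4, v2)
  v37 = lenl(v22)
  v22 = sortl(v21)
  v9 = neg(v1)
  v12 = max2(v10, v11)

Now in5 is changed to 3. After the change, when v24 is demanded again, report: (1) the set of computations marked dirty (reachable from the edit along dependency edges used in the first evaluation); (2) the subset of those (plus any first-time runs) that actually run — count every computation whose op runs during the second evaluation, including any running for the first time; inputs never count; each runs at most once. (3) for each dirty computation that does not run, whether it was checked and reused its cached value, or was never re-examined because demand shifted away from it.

Dirty set: v1, v2, v7, v10, v12, v16, v17, v19, v20, v24.
Run set: v1, v2, v7, v10, v12, v19, v24 (7 run).
Re-examined without running (cache reused): v16, v17, v20.
The important point: at v16 every value read last time is unchanged, so the dirty flag clears without a run.

Initial pass — values computed on the first demand:
  v1 = sub(-9, -9) = 0
  v2 = min2(0, -9) = -9
  v5 = lenl([8]) = 1
  v7 = max2(-9, -9) = -9
  v10 = max2(-9, -9) = -9
  v11 = suml([8]) = 8
  v12 = max2(-9, 8) = 8
  v13 = suml([8]) = 8
  v16 = min2(8, 8) = 8
  v17 = add(8, 1) = 9
  v19 = mul(-9, 9) = -81
  v20 = max2(8, -9) = 8
  v24 = mul(-81, 8) = -648

Second demand — change propagation:
  v1: re-runs because in5 -9->3; new result -12.
  v2: re-runs because v1 0->-12; in5 -9->3; new result -12.
  v7: re-runs because in5 -9->3; new result 3.
  v10: re-runs because v2 -9->-12; v7 -9->3; new result 3.
  v12: re-runs because v10 -9->3; new result 8 (unchanged).
  v16: re-examined; everything it read last time is the same (v13 unchanged, v12 unchanged) — cache 8 kept, no run.
  v17: re-examined; everything it read last time is the same (v16 unchanged, v5 unchanged) — cache 9 kept, no run.
  v19: re-runs because in5 -9->3; new result 27.
  v20: re-examined; everything it read last time is the same (v16 unchanged, in4 unchanged) — cache 8 kept, no run.
  v24: re-runs because v19 -81->27; new result 216.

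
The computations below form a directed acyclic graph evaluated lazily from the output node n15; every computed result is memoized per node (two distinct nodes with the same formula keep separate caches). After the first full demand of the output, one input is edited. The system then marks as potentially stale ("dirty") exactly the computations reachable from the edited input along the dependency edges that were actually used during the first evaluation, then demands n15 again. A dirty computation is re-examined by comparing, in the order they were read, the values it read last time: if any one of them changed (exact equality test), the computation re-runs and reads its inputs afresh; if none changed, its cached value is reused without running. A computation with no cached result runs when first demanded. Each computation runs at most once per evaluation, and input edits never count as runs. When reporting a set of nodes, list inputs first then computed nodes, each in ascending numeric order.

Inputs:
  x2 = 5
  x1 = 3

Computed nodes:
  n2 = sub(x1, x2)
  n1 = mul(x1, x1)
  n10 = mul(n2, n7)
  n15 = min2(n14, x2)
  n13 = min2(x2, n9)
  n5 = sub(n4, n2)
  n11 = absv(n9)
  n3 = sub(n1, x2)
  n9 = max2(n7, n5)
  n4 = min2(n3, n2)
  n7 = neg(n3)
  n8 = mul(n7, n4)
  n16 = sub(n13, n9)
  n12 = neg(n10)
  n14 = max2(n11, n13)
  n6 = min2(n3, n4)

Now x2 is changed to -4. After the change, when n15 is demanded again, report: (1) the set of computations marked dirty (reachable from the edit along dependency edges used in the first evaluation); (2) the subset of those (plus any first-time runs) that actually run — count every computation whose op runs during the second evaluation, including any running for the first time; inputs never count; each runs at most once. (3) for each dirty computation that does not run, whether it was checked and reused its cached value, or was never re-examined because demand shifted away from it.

The edit dirties: n2, n3, n4, n5, n7, n9, n11, n13, n14, n15.
9 computations run: n2, n3, n4, n5, n7, n9, n13, n14, n15.
Cache hits after checking: n11.
Note where the cutoff bites: n11 is checked, finds nothing changed, and keeps its cache.

First demand of the output computes:
  n1 = mul(3, 3) = 9
  n2 = sub(3, 5) = -2
  n3 = sub(9, 5) = 4
  n4 = min2(4, -2) = -2
  n5 = sub(-2, -2) = 0
  n7 = neg(4) = -4
  n9 = max2(-4, 0) = 0
  n11 = absv(0) = 0
  n13 = min2(5, 0) = 0
  n14 = max2(0, 0) = 0
  n15 = min2(0, 5) = 0

After the edit, cleaning proceeds:
  n2: a read changed (x2 5->-4) — executes, giving 7.
  n3: a read changed (x2 5->-4) — executes, giving 13.
  n4: a read changed (n3 4->13; n2 -2->7) — executes, giving 7.
  n5: a read changed (n4 -2->7; n2 -2->7) — executes, giving 0 — identical to its old value.
  n7: a read changed (n3 4->13) — executes, giving -13.
  n9: a read changed (n7 -4->-13) — executes, giving 0 — identical to its old value.
  n11: dirty, but its reads are unchanged (n9 unchanged); cached 0 stands.
  n13: a read changed (x2 5->-4) — executes, giving -4.
  n14: a read changed (n13 0->-4) — executes, giving 0 — identical to its old value.
  n15: a read changed (x2 5->-4) — executes, giving -4.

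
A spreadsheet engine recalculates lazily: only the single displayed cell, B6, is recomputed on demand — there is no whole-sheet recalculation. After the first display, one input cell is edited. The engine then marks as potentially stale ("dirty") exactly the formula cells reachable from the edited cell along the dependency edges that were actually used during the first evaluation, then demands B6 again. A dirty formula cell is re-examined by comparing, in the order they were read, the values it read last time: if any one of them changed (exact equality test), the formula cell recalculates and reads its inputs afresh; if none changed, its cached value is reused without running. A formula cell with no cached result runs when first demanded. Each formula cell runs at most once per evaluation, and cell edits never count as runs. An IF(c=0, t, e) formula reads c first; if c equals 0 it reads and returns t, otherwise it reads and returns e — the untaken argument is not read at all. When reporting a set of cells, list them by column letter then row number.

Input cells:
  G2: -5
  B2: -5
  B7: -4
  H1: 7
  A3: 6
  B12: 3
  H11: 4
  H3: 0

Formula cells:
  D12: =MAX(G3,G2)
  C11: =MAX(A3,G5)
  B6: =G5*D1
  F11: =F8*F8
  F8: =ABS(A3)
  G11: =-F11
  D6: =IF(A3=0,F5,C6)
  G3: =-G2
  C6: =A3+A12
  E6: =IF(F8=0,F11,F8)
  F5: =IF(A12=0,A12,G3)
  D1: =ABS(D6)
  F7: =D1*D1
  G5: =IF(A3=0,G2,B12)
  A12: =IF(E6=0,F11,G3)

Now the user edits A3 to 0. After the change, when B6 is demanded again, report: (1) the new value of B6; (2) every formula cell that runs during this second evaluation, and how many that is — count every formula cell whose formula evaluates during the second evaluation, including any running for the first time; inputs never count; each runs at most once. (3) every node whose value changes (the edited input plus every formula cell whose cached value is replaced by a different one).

First evaluation (everything demanded from the output):
  F8 = ABS(6) = 6
  E6 = IF(F8=0: F8=6 -> else branch F8) = 6
  G3 = -(-5) = 5
  A12 = IF(E6=0: E6=6 -> else branch G3) = 5
  C6 = 6 + 5 = 11
  D6 = IF(A3=0: A3=6 -> else branch C6) = 11
  D1 = ABS(11) = 11
  G5 = IF(A3=0: A3=6 -> else branch B12) = 3
  B6 = 3 * 11 = 33

Propagation after the edit:
  F8: runs — A3 6->0; result 0.
  F11: demanded for the first time — runs, produces 0.
  E6: runs — F8 6->0; F8 6->0; result 0.
  A12: runs — E6 6->0; result 0.
  C6: marked dirty but never re-examined — demand shifted away from it.
  F5: demanded for the first time — runs, produces 0.
  D6: runs — A3 6->0; result 0.
  D1: runs — D6 11->0; result 0.
  G5: runs — A3 6->0; result -5.
  B6: runs — G5 3->-5; D1 11->0; result 0.

Key observation: a condition flipped, so demand moved to the other branch — C6 is never re-examined.

New value of B6: 0.
Formula cells that run: A12, B6, D1, D6, E6, F5, F8, F11, G5 — 9 in total.
Values that change: A3, A12, B6, D1, D6, E6, F8, G5.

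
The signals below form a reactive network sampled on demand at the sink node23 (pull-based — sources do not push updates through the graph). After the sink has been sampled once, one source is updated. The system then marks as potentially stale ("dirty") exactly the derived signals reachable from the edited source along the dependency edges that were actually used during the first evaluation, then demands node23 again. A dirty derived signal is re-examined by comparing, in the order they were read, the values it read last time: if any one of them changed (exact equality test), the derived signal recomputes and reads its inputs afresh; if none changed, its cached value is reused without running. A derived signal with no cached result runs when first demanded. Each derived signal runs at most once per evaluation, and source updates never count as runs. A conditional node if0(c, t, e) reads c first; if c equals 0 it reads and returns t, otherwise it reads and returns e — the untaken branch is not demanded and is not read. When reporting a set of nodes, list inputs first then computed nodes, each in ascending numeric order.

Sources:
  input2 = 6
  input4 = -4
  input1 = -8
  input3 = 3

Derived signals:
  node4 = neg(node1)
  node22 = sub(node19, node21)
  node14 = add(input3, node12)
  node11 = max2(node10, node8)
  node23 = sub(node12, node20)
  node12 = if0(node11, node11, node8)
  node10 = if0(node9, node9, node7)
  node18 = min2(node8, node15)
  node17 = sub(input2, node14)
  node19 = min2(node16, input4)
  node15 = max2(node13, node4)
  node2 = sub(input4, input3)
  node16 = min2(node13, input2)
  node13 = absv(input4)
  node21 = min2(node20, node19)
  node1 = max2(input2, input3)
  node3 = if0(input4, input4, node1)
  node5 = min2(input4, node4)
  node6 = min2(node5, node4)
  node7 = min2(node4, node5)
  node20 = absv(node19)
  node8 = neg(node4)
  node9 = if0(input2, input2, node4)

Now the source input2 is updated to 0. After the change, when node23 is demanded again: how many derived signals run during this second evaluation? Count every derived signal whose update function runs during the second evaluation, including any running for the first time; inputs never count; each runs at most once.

Run set: node1, node4, node8, node9, node10, node11, node12, node16, node19, node23 (10 run).
The important point: the flipped condition redirects demand; node5, node7 are left stale, never re-checked.

Initial pass — values computed on the first demand:
  node1 = max2(6, 3) = 6
  node4 = neg(6) = -6
  node5 = min2(-4, -6) = -6
  node7 = min2(-6, -6) = -6
  node8 = neg(-6) = 6
  node9 = if0(input2=6 -> else branch node4) = -6
  node10 = if0(node9=-6 -> else branch node7) = -6
  node11 = max2(-6, 6) = 6
  node12 = if0(node11=6 -> else branch node8) = 6
  node13 = absv(-4) = 4
  node16 = min2(4, 6) = 4
  node19 = min2(4, -4) = -4
  node20 = absv(-4) = 4
  node23 = sub(6, 4) = 2

Second demand — change propagation:
  node1: re-runs because input2 6->0; new result 3.
  node4: re-runs because node1 6->3; new result -3.
  node5: dirty yet unreached — the second evaluation never asks for it.
  node7: dirty yet unreached — the second evaluation never asks for it.
  node8: re-runs because node4 -6->-3; new result 3.
  node9: re-runs because input2 6->0; node4 -6->-3; new result 0.
  node10: re-runs because node9 -6->0; new result 0.
  node11: re-runs because node10 -6->0; node8 6->3; new result 3.
  node12: re-runs because node11 6->3; node8 6->3; new result 3.
  node16: re-runs because input2 6->0; new result 0.
  node19: re-runs because node16 4->0; new result -4 (unchanged).
  node20: re-examined; everything it read last time is the same (node19 unchanged) — cache 4 kept, no run.
  node23: re-runs because node12 6->3; new result -1.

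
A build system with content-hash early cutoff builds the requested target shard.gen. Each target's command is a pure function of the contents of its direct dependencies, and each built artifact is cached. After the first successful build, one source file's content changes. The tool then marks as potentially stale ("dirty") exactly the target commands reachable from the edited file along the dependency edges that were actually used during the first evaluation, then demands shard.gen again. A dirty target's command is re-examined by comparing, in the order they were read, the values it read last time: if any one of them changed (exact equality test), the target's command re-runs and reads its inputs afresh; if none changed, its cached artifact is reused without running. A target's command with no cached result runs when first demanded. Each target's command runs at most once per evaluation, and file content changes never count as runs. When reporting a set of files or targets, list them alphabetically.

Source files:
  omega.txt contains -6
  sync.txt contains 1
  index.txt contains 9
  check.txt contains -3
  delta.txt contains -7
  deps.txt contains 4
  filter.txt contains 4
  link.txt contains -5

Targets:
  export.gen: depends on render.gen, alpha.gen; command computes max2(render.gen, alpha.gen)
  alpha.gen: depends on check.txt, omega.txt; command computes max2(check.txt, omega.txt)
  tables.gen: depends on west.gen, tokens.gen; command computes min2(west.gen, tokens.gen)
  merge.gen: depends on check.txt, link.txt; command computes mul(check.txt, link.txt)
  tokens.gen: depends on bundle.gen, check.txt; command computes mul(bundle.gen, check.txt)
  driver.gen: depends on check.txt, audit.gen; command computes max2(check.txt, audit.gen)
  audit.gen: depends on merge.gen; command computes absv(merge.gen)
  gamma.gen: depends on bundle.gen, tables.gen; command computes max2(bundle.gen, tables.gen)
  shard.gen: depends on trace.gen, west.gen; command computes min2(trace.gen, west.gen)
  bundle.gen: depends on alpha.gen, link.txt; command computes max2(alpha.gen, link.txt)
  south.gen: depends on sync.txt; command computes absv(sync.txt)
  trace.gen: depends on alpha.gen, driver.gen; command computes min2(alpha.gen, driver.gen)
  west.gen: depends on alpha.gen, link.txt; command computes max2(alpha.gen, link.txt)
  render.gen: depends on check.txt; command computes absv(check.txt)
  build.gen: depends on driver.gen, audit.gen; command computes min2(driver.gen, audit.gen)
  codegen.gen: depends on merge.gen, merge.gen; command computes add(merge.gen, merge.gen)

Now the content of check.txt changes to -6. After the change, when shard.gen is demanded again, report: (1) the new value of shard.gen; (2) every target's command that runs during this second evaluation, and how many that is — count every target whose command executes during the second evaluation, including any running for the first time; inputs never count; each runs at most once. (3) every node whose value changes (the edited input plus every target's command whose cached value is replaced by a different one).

New value of shard.gen: -6.
Target commands that run: alpha.gen, audit.gen, driver.gen, merge.gen, shard.gen, trace.gen, west.gen — 7 in total.
Values that change: alpha.gen, audit.gen, check.txt, driver.gen, merge.gen, shard.gen, trace.gen, west.gen.

First evaluation (everything demanded from the output):
  alpha.gen = max2(-3, -6) = -3
  merge.gen = mul(-3, -5) = 15
  audit.gen = absv(15) = 15
  driver.gen = max2(-3, 15) = 15
  trace.gen = min2(-3, 15) = -3
  west.gen = max2(-3, -5) = -3
  shard.gen = min2(-3, -3) = -3

Propagation after the edit:
  alpha.gen: runs — check.txt -3->-6; result -6.
  merge.gen: runs — check.txt -3->-6; result 30.
  audit.gen: runs — merge.gen 15->30; result 30.
  driver.gen: runs — check.txt -3->-6; audit.gen 15->30; result 30.
  trace.gen: runs — alpha.gen -3->-6; driver.gen 15->30; result -6.
  west.gen: runs — alpha.gen -3->-6; result -5.
  shard.gen: runs — trace.gen -3->-6; west.gen -3->-5; result -6.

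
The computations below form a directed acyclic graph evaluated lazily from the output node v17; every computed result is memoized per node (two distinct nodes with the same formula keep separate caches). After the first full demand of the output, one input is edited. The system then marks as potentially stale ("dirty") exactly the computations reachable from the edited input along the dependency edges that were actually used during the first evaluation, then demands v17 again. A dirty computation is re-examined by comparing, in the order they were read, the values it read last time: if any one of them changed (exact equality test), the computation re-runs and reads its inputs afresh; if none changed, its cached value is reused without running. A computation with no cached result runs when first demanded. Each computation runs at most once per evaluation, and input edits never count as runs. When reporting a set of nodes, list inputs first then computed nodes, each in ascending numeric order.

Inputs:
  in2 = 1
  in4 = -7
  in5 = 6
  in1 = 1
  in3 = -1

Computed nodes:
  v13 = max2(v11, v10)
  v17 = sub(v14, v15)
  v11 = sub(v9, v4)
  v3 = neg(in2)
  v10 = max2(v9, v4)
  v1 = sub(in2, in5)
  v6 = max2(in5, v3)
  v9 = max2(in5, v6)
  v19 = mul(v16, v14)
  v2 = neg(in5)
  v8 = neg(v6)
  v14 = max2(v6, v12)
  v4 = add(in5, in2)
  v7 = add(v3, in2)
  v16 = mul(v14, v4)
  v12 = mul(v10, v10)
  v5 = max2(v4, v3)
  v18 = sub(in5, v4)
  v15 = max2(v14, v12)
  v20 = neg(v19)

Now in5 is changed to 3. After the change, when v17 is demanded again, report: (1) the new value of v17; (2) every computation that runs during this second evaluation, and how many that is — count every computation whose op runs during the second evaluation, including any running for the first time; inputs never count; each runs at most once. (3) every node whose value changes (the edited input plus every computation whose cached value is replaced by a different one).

First demand of the output computes:
  v3 = neg(1) = -1
  v4 = add(6, 1) = 7
  v6 = max2(6, -1) = 6
  v9 = max2(6, 6) = 6
  v10 = max2(6, 7) = 7
  v12 = mul(7, 7) = 49
  v14 = max2(6, 49) = 49
  v15 = max2(49, 49) = 49
  v17 = sub(49, 49) = 0

After the edit, cleaning proceeds:
  v4: a read changed (in5 6->3) — executes, giving 4.
  v6: a read changed (in5 6->3) — executes, giving 3.
  v9: a read changed (in5 6->3; v6 6->3) — executes, giving 3.
  v10: a read changed (v9 6->3; v4 7->4) — executes, giving 4.
  v12: a read changed (v10 7->4; v10 7->4) — executes, giving 16.
  v14: a read changed (v6 6->3; v12 49->16) — executes, giving 16.
  v15: a read changed (v14 49->16; v12 49->16) — executes, giving 16.
  v17: a read changed (v14 49->16; v15 49->16) — executes, giving 0 — identical to its old value.

Demanding v17 again yields 0.
8 computations run: v4, v6, v9, v10, v12, v14, v15, v17.
The nodes whose values change: in5, v4, v6, v9, v10, v12, v14, v15.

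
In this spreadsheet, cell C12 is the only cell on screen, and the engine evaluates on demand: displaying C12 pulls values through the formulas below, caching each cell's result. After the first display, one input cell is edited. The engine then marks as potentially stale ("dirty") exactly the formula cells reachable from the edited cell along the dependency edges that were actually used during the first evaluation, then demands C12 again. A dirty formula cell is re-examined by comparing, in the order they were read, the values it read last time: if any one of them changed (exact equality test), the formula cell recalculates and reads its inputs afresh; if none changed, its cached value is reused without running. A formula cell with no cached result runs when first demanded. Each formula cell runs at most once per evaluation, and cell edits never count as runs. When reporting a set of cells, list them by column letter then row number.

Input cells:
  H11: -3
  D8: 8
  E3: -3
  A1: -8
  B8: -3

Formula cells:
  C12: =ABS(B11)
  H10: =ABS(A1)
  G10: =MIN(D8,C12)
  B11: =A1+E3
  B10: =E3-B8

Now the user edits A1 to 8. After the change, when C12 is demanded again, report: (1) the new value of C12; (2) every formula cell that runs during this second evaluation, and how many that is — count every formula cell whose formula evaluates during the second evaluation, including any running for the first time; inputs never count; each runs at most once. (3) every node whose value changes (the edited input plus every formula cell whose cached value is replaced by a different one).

C12 now evaluates to 5.
Run set: B11, C12 (2 run).
Changed values: A1, B11, C12.

Initial pass — values computed on the first demand:
  B11 = -8 + -3 = -11
  C12 = ABS(-11) = 11

Second demand — change propagation:
  B11: re-runs because A1 -8->8; new result 5.
  C12: re-runs because B11 -11->5; new result 5.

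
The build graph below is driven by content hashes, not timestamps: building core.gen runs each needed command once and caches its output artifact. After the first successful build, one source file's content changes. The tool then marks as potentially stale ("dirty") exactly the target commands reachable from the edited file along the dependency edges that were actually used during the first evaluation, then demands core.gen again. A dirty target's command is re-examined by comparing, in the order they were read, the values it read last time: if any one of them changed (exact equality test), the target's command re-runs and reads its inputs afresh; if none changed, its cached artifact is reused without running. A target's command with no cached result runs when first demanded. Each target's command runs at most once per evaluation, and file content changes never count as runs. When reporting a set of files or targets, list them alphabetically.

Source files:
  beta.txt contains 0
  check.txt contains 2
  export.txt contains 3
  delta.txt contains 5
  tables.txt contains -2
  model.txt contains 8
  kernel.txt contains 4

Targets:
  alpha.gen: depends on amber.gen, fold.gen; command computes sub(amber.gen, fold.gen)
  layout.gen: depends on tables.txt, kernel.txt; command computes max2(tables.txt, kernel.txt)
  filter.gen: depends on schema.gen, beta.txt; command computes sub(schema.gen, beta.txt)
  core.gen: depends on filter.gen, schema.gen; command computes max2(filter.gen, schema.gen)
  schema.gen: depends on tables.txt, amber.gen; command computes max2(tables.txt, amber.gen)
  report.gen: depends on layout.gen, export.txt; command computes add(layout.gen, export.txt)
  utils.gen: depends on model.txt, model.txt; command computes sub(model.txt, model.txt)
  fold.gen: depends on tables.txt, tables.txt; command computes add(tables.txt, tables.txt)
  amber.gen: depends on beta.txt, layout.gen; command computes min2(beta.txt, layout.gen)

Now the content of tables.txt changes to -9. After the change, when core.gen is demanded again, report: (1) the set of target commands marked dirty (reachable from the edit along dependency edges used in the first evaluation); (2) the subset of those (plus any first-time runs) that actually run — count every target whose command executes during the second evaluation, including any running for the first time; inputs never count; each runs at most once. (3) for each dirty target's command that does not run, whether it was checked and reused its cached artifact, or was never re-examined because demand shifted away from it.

Initial pass — values computed on the first demand:
  layout.gen = max2(-2, 4) = 4
  amber.gen = min2(0, 4) = 0
  schema.gen = max2(-2, 0) = 0
  filter.gen = sub(0, 0) = 0
  core.gen = max2(0, 0) = 0

Second demand — change propagation:
  layout.gen: re-runs because tables.txt -2->-9; new result 4 (unchanged).
  amber.gen: re-examined; everything it read last time is the same (beta.txt unchanged, layout.gen unchanged) — cache 0 kept, no run.
  schema.gen: re-runs because tables.txt -2->-9; new result 0 (unchanged).
  filter.gen: re-examined; everything it read last time is the same (schema.gen unchanged, beta.txt unchanged) — cache 0 kept, no run.
  core.gen: re-examined; everything it read last time is the same (filter.gen unchanged, schema.gen unchanged) — cache 0 kept, no run.

The important point: at amber.gen every value read last time is unchanged, so the dirty flag clears without a run.

Dirty set: amber.gen, core.gen, filter.gen, layout.gen, schema.gen.
Run set: layout.gen, schema.gen (2 run).
Re-examined without running (cache reused): amber.gen, core.gen, filter.gen.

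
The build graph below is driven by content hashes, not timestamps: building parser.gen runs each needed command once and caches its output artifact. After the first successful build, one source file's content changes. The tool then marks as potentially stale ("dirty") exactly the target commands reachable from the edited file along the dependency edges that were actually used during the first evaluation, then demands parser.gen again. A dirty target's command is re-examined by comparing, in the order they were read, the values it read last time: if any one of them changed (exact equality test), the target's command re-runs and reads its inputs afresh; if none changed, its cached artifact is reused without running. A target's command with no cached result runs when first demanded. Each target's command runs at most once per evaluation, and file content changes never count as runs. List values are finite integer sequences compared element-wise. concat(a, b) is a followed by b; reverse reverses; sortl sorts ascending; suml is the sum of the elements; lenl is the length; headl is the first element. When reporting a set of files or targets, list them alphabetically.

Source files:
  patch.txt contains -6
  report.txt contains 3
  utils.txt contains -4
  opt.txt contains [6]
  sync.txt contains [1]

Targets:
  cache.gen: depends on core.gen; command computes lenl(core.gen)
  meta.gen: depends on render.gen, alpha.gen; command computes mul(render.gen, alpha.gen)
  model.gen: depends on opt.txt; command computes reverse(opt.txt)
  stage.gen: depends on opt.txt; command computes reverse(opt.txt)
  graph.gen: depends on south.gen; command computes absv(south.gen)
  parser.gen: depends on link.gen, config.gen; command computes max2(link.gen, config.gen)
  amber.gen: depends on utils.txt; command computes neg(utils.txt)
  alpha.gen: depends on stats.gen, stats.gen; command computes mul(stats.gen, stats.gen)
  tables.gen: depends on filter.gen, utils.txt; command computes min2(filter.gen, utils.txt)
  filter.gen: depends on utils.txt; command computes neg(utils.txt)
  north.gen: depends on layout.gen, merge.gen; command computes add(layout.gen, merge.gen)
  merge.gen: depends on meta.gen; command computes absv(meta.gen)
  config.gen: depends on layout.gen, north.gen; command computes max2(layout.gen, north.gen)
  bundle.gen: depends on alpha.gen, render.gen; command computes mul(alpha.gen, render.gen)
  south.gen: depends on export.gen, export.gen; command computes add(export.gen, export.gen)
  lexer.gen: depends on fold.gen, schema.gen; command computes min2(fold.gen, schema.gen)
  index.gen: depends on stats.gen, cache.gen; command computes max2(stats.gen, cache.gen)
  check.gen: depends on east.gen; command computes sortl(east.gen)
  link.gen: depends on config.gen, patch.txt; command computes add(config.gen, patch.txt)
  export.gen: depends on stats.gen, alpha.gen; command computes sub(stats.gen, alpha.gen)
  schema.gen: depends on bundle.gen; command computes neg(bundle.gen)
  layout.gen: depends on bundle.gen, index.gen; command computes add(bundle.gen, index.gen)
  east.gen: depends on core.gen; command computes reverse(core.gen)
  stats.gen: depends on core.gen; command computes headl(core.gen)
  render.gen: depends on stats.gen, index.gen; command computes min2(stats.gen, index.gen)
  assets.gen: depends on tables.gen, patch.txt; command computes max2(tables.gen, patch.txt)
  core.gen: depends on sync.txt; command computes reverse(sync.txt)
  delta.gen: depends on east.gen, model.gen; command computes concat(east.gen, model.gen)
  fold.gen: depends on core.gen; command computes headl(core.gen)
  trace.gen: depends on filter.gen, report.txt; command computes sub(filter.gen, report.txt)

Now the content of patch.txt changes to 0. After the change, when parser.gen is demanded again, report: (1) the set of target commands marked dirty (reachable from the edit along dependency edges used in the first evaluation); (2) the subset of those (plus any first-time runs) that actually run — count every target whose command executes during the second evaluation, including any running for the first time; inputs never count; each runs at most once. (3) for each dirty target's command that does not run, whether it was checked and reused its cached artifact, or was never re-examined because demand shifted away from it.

Dirty set: link.gen, parser.gen.
Run set: link.gen, parser.gen (2 run).
All dirty target commands ended up running.

Initial pass — values computed on the first demand:
  core.gen = reverse([1]) = [1]
  cache.gen = lenl([1]) = 1
  stats.gen = headl([1]) = 1
  alpha.gen = mul(1, 1) = 1
  index.gen = max2(1, 1) = 1
  render.gen = min2(1, 1) = 1
  bundle.gen = mul(1, 1) = 1
  layout.gen = add(1, 1) = 2
  meta.gen = mul(1, 1) = 1
  merge.gen = absv(1) = 1
  north.gen = add(2, 1) = 3
  config.gen = max2(2, 3) = 3
  link.gen = add(3, -6) = -3
  parser.gen = max2(-3, 3) = 3

Second demand — change propagation:
  link.gen: re-runs because patch.txt -6->0; new result 3.
  parser.gen: re-runs because link.gen -3->3; new result 3 (unchanged).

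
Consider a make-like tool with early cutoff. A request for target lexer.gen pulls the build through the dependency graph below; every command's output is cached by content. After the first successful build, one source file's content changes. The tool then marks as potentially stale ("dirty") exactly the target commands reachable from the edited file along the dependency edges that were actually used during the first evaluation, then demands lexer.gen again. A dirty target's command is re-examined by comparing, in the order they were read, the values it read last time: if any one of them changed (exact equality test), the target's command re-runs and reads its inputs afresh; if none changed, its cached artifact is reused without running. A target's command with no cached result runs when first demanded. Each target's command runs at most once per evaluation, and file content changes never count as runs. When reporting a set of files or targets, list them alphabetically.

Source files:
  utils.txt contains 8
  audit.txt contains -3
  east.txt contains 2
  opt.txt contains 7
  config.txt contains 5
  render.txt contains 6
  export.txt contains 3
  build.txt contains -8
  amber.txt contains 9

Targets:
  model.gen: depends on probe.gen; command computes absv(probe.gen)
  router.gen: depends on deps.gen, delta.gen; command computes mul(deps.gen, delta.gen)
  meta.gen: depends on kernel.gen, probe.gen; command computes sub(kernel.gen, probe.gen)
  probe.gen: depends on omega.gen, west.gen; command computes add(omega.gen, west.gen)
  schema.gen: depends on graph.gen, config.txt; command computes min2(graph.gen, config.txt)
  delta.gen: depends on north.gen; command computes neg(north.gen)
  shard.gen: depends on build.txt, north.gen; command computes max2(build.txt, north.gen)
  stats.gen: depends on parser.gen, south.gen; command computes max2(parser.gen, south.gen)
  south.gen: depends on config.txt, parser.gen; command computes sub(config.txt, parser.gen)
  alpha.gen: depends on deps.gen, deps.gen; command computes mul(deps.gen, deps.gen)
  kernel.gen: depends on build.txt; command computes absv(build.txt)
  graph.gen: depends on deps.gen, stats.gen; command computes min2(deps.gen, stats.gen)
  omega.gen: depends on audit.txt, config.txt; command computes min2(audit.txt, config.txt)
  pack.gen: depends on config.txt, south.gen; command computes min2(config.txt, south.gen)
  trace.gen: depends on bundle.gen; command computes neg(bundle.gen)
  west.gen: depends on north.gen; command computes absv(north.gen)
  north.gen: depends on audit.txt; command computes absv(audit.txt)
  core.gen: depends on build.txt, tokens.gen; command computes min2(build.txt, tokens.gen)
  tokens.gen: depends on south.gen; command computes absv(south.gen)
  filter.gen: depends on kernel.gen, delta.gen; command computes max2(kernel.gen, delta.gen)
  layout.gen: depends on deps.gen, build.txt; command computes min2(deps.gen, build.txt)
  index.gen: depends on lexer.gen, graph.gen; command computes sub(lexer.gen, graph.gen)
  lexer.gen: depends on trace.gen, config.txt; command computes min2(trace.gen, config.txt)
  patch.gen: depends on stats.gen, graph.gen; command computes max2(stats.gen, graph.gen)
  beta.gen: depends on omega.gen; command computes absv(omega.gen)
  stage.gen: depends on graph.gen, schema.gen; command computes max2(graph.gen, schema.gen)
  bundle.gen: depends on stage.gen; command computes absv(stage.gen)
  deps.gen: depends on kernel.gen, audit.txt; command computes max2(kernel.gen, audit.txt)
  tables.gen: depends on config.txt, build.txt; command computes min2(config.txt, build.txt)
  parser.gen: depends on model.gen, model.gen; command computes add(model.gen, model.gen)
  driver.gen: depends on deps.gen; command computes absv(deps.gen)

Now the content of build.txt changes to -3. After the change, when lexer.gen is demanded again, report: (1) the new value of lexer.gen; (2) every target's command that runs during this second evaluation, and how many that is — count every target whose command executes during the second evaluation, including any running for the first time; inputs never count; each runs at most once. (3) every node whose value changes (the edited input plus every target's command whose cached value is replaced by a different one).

First demand of the output computes:
  kernel.gen = absv(-8) = 8
  deps.gen = max2(8, -3) = 8
  north.gen = absv(-3) = 3
  omega.gen = min2(-3, 5) = -3
  west.gen = absv(3) = 3
  probe.gen = add(-3, 3) = 0
  model.gen = absv(0) = 0
  parser.gen = add(0, 0) = 0
  south.gen = sub(5, 0) = 5
  stats.gen = max2(0, 5) = 5
  graph.gen = min2(8, 5) = 5
  schema.gen = min2(5, 5) = 5
  stage.gen = max2(5, 5) = 5
  bundle.gen = absv(5) = 5
  trace.gen = neg(5) = -5
  lexer.gen = min2(-5, 5) = -5

After the edit, cleaning proceeds:
  kernel.gen: a read changed (build.txt -8->-3) — executes, giving 3.
  deps.gen: a read changed (kernel.gen 8->3) — executes, giving 3.
  graph.gen: a read changed (deps.gen 8->3) — executes, giving 3.
  schema.gen: a read changed (graph.gen 5->3) — executes, giving 3.
  stage.gen: a read changed (graph.gen 5->3; schema.gen 5->3) — executes, giving 3.
  bundle.gen: a read changed (stage.gen 5->3) — executes, giving 3.
  trace.gen: a read changed (bundle.gen 5->3) — executes, giving -3.
  lexer.gen: a read changed (trace.gen -5->-3) — executes, giving -3.

Demanding lexer.gen again yields -3.
8 target commands run: bundle.gen, deps.gen, graph.gen, kernel.gen, lexer.gen, schema.gen, stage.gen, trace.gen.
The nodes whose values change: build.txt, bundle.gen, deps.gen, graph.gen, kernel.gen, lexer.gen, schema.gen, stage.gen, trace.gen.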